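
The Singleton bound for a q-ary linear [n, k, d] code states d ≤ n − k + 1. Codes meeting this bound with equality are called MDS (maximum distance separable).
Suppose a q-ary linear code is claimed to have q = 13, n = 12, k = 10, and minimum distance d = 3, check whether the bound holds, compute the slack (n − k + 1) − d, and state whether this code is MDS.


Singleton RHS = n − k + 1 = 3, slack = 0, bound satisfied, MDS.

Singleton bound: d ≤ n − k + 1.
Here n = 12, k = 10, so n − k + 1 = 3.
Given d = 3, check d ≤ 3: YES.
Slack = (n − k + 1) − d = 0.
The code is MDS (slack = 0).
Description: the claimed parameters are [12, 10, 3]_13; such a code would be MDS (meets Singleton bound).


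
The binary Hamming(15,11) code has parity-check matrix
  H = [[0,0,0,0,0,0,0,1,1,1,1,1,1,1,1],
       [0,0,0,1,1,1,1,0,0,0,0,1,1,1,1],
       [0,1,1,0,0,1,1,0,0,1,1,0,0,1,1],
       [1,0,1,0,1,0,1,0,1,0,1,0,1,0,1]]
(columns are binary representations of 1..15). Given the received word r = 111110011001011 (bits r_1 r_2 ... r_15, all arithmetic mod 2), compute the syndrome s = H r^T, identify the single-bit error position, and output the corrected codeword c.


s = (1, 1, 0, 1)^T, error position = 13, corrected codeword c = 111110011001111

Compute s = H r^T mod 2 one row at a time:
  s_1 = 1 + 1 + 0 + 0 + 1 + 0 + 1 + 1 = 5 ≡ 1 (mod 2).
  s_2 = 1 + 1 + 0 + 0 + 1 + 0 + 1 + 1 = 5 ≡ 1 (mod 2).
  s_3 = 1 + 1 + 0 + 0 + 0 + 0 + 1 + 1 = 4 ≡ 0 (mod 2).
  s_4 = 1 + 1 + 1 + 0 + 1 + 0 + 0 + 1 = 5 ≡ 1 (mod 2).
s = (1, 1, 0, 1)^T — this equals column 13 of H (binary 1101), so error is at position 13.
Correct: flip bit 13 of r = 111110011001011 to get c = 111110011001111.


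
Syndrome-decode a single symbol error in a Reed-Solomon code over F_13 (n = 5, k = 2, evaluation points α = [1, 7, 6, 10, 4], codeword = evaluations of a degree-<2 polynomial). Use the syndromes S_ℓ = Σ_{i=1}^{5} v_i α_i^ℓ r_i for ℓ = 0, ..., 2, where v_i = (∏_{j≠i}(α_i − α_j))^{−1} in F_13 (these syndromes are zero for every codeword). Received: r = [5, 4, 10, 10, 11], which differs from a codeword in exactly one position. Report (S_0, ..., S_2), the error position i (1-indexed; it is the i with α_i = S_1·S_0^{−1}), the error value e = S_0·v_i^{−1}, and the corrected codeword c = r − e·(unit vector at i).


S = (8, 9, 2), error at position 3, error magnitude e = 8, c = [5, 4, 2, 10, 11].

Step 1: column multipliers v_i = (∏_{j≠i}(α_i − α_j))^{−1} mod 13.
  i = 1 (α = 1): (1−7)(1−6)(1−10)(1−4) = (−6)·(−5)·(−9)·(−3) = 810 ≡ 4, so v_1 = 4^{−1} = 10 (mod 13).
  i = 2 (α = 7): (7−1)(7−6)(7−10)(7−4) = 6·1·(−3)·3 = −54 ≡ 11, so v_2 = 11^{−1} = 6 (mod 13).
  i = 3 (α = 6): (6−1)(6−7)(6−10)(6−4) = 5·(−1)·(−4)·2 = 40 ≡ 1, so v_3 = 1^{−1} = 1 (mod 13).
  i = 4 (α = 10): (10−1)(10−7)(10−6)(10−4) = 9·3·4·6 = 648 ≡ 11, so v_4 = 11^{−1} = 6 (mod 13).
  i = 5 (α = 4): (4−1)(4−7)(4−6)(4−10) = 3·(−3)·(−2)·(−6) = −108 ≡ 9, so v_5 = 9^{−1} = 3 (mod 13).
  v = [10, 6, 1, 6, 3].
Step 2: syndromes of r = [5, 4, 10, 10, 11] (all sums mod 13).
  S_0 = Σ v_i r_i = 10·5 + 6·4 + 1·10 + 6·10 + 3·11 = 177 ≡ 8.
  S_1 = Σ v_i α_i r_i = 10·1·5 + 6·7·4 + 1·6·10 + 6·10·10 + 3·4·11 = 1010 ≡ 9.
  α_i^2 mod 13 = [1, 10, 10, 9, 3].
  S_2 = Σ v_i α_i^2 r_i = 10·1·5 + 6·10·4 + 1·10·10 + 6·9·10 + 3·3·11 = 1029 ≡ 2.
  S = (8, 9, 2) ≠ 0, so r is not a codeword (an error is present).
Step 3: locate the error. For a single error e at position i, S_ℓ = v_i·e·α_i^ℓ, so α_err = S_1/S_0.
  S_0^{−1} = 8^{−1} = 5 (mod 13), so α_err = 9·5 = 45 ≡ 6 = α_3. Error position i = 3.
  Consistency check: S_2/S_1 = 2·3 = 6 ≡ 6 = α_err ✓ (single-error assumption holds).
Step 4: error magnitude e = S_0/v_3 = S_0·∏_{j≠3}(α_3 − α_j) = 8·1 = 8 ≡ 8 (mod 13).
Step 5: correct position 3: c_3 = r_3 − e = 10 − 8 ≡ 2 (mod 13). Hence c = [5, 4, 2, 10, 11].
  Check: interpolating c through the α_i gives m(x) = 3 + 2·x (degree < 2) with m(α_i) = c_i for every i, so c is indeed a codeword.


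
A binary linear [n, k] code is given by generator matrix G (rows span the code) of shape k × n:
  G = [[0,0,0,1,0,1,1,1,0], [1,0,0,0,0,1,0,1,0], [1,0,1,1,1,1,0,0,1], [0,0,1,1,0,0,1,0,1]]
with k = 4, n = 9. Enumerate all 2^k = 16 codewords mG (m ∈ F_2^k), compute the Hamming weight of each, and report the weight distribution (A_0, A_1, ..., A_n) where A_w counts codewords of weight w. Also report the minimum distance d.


Weight distribution: A_0 = 1, A_3 = 5, A_4 = 5, A_5 = 2, A_6 = 2, A_7 = 1. Minimum distance d = 3.

Enumerate all 2^4 = 16 messages m ∈ F_2^4.
For each, compute codeword c = mG in F_2^9, then tally its weight.
  m = 0000 → c = 000000000, weight = 0.
  m = 1000 → c = 000101110, weight = 4.
  m = 0100 → c = 100001010, weight = 3.
  m = 1100 → c = 100100100, weight = 3.
  m = 0010 → c = 101111001, weight = 6.
  m = 1010 → c = 101010111, weight = 6.
  m = 0110 → c = 001110011, weight = 5.
  m = 1110 → c = 001011101, weight = 5.
  m = 0001 → c = 001100101, weight = 4.
  m = 1001 → c = 001001011, weight = 4.
  m = 0101 → c = 101101111, weight = 7.
  m = 1101 → c = 101000001, weight = 3.
  m = 0011 → c = 100011100, weight = 4.
  m = 1011 → c = 100110010, weight = 4.
  m = 0111 → c = 000010110, weight = 3.
  m = 1111 → c = 000111000, weight = 3.
Tally weights:
  weight 0: 1 codewords.
  weight 3: 5 codewords.
  weight 4: 5 codewords.
  weight 5: 2 codewords.
  weight 6: 2 codewords.
  weight 7: 1 codewords.
Minimum distance d = smallest w > 0 with A_w > 0 = 3.
Sanity: Σ A_w = 16 = 2^4 = 16 ✓.


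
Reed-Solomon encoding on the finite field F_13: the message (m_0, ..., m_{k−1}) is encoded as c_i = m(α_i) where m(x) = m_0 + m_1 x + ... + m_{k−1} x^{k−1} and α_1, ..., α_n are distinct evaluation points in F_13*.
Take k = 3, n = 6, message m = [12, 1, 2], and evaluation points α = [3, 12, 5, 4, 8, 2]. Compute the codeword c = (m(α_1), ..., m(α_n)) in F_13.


c = [7, 0, 2, 9, 5, 9]

Message polynomial: m(x) = 12 + 1·x + 2·x^2 (mod 13).
For each evaluation point α_i, compute m(α_i) mod 13:
  α_1 = 3: Horner steps 2 → 7 → 7, so m(3) = 7.
  α_2 = 12: Horner steps 2 → 12 → 0, so m(12) = 0.
  α_3 = 5: Horner steps 2 → 11 → 2, so m(5) = 2.
  α_4 = 4: Horner steps 2 → 9 → 9, so m(4) = 9.
  α_5 = 8: Horner steps 2 → 4 → 5, so m(8) = 5.
  α_6 = 2: Horner steps 2 → 5 → 9, so m(2) = 9.
Codeword c = [7, 0, 2, 9, 5, 9] ∈ F_13^6.


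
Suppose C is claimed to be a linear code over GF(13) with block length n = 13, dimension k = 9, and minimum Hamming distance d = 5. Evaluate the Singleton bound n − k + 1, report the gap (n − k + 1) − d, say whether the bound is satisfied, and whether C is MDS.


Singleton RHS = n − k + 1 = 5, slack = 0, bound satisfied, MDS.

Singleton bound: d ≤ n − k + 1.
Here n = 13, k = 9, so n − k + 1 = 5.
Given d = 5, check d ≤ 5: YES.
Slack = (n − k + 1) − d = 0.
The code is MDS (slack = 0).
Description: the claimed parameters are [13, 9, 5]_13; such a code would be MDS (meets Singleton bound).


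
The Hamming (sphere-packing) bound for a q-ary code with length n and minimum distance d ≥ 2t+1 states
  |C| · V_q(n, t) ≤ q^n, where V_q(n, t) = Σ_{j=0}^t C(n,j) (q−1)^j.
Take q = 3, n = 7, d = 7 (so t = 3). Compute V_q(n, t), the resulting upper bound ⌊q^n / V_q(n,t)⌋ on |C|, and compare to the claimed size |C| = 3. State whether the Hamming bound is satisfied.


V_q(n, t) = 379, q^n = 2187, Hamming bound = 5, |C| = 3 ≤ bound (satisfied).

Step 1: Compute V_q(n, t) = Σ_{j=0}^3 C(n, j) (q−1)^j.
  j = 0: C(7,0)·(2)^0 = 1·1 = 1.
  j = 1: C(7,1)·(2)^1 = 7·2 = 14.
  j = 2: C(7,2)·(2)^2 = 21·4 = 84.
  j = 3: C(7,3)·(2)^3 = 35·8 = 280.
  V_q(n, t) = 1 + 14 + 84 + 280 = 379.
Step 2: q^n = 3^7 = 2187.
Step 3: Hamming bound ⌊q^n / V_q(n,t)⌋ = ⌊2187/379⌋ = 5.
Step 4: Compare |C| = 3 to 5: satisfied.
The claimed |C| lies below the Hamming bound.


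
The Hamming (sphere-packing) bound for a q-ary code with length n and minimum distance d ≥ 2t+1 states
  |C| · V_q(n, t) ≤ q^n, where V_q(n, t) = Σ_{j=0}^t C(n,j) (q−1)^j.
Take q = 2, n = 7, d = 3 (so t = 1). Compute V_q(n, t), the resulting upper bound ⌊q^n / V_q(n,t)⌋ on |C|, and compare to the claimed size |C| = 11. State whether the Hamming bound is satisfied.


V_q(n, t) = 8, q^n = 128, Hamming bound = 16, |C| = 11 ≤ bound (satisfied).

Step 1: Compute V_q(n, t) = Σ_{j=0}^1 C(n, j) (q−1)^j.
  j = 0: C(7,0)·(1)^0 = 1·1 = 1.
  j = 1: C(7,1)·(1)^1 = 7·1 = 7.
  V_q(n, t) = 1 + 7 = 8.
Step 2: q^n = 2^7 = 128.
Step 3: Hamming bound ⌊q^n / V_q(n,t)⌋ = ⌊128/8⌋ = 16.
Step 4: Compare |C| = 11 to 16: satisfied.
The claimed |C| lies below the Hamming bound.


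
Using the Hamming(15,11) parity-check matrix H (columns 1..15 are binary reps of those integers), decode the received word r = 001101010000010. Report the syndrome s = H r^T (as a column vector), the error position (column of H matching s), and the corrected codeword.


s = (0, 1, 1, 1)^T, error position = 7, corrected codeword c = 001101110000010

Compute s = H r^T mod 2 one row at a time:
  s_1 = 1 + 0 + 0 + 0 + 0 + 0 + 1 + 0 = 2 ≡ 0 (mod 2).
  s_2 = 1 + 0 + 1 + 0 + 0 + 0 + 1 + 0 = 3 ≡ 1 (mod 2).
  s_3 = 0 + 1 + 1 + 0 + 0 + 0 + 1 + 0 = 3 ≡ 1 (mod 2).
  s_4 = 0 + 1 + 0 + 0 + 0 + 0 + 0 + 0 = 1 ≡ 1 (mod 2).
s = (0, 1, 1, 1)^T — this equals column 7 of H (binary 0111), so error is at position 7.
Correct: flip bit 7 of r = 001101010000010 to get c = 001101110000010.


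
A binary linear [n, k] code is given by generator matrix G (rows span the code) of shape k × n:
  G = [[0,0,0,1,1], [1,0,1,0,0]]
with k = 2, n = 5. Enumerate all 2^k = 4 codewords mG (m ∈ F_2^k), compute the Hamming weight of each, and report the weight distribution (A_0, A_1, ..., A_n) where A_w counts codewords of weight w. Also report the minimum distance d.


Weight distribution: A_0 = 1, A_2 = 2, A_4 = 1. Minimum distance d = 2.

Enumerate all 2^2 = 4 messages m ∈ F_2^2.
For each, compute codeword c = mG in F_2^5, then tally its weight.
  m = 00 → c = 00000, weight = 0.
  m = 10 → c = 00011, weight = 2.
  m = 01 → c = 10100, weight = 2.
  m = 11 → c = 10111, weight = 4.
Tally weights:
  weight 0: 1 codewords.
  weight 2: 2 codewords.
  weight 4: 1 codewords.
Minimum distance d = smallest w > 0 with A_w > 0 = 2.
Sanity: Σ A_w = 4 = 2^2 = 4 ✓.


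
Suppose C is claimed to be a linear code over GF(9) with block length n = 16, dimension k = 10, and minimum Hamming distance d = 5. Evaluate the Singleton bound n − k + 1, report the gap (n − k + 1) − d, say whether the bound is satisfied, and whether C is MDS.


Singleton RHS = n − k + 1 = 7, slack = 2, bound satisfied, not MDS.

Singleton bound: d ≤ n − k + 1.
Here n = 16, k = 10, so n − k + 1 = 7.
Given d = 5, check d ≤ 7: YES.
Slack = (n − k + 1) − d = 2.
The code is NOT MDS (slack = 2 > 0).
Description: the claimed parameters are [16, 10, 5]_9; such a code would be non-MDS.


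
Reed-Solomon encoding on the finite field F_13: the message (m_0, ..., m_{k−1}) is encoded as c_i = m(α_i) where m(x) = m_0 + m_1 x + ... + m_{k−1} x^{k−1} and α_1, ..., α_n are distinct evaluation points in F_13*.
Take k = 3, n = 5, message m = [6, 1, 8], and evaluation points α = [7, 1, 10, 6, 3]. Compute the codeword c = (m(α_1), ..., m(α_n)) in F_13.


c = [2, 2, 10, 1, 3]

Message polynomial: m(x) = 6 + 1·x + 8·x^2 (mod 13).
For each evaluation point α_i, compute m(α_i) mod 13:
  α_1 = 7: Horner steps 8 → 5 → 2, so m(7) = 2.
  α_2 = 1: Horner steps 8 → 9 → 2, so m(1) = 2.
  α_3 = 10: Horner steps 8 → 3 → 10, so m(10) = 10.
  α_4 = 6: Horner steps 8 → 10 → 1, so m(6) = 1.
  α_5 = 3: Horner steps 8 → 12 → 3, so m(3) = 3.
Codeword c = [2, 2, 10, 1, 3] ∈ F_13^5.


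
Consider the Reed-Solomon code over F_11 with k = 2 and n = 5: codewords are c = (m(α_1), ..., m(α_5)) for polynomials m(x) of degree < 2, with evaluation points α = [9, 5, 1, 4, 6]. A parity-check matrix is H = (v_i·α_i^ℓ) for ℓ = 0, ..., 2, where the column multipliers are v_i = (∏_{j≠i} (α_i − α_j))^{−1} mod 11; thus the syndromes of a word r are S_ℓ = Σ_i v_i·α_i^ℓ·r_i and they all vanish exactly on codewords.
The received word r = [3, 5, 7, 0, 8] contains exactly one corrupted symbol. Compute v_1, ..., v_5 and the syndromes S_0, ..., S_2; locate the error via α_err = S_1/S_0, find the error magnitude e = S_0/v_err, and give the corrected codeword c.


S = (3, 7, 9), error at position 5, error magnitude e = 9, c = [3, 5, 7, 0, 10].

Step 1: column multipliers v_i = (∏_{j≠i}(α_i − α_j))^{−1} mod 11.
  i = 1 (α = 9): (9−5)(9−1)(9−4)(9−6) = 4·8·5·3 = 480 ≡ 7, so v_1 = 7^{−1} = 8 (mod 11).
  i = 2 (α = 5): (5−9)(5−1)(5−4)(5−6) = (−4)·4·1·(−1) = 16 ≡ 5, so v_2 = 5^{−1} = 9 (mod 11).
  i = 3 (α = 1): (1−9)(1−5)(1−4)(1−6) = (−8)·(−4)·(−3)·(−5) = 480 ≡ 7, so v_3 = 7^{−1} = 8 (mod 11).
  i = 4 (α = 4): (4−9)(4−5)(4−1)(4−6) = (−5)·(−1)·3·(−2) = −30 ≡ 3, so v_4 = 3^{−1} = 4 (mod 11).
  i = 5 (α = 6): (6−9)(6−5)(6−1)(6−4) = (−3)·1·5·2 = −30 ≡ 3, so v_5 = 3^{−1} = 4 (mod 11).
  v = [8, 9, 8, 4, 4].
Step 2: syndromes of r = [3, 5, 7, 0, 8] (all sums mod 11).
  S_0 = Σ v_i r_i = 8·3 + 9·5 + 8·7 + 4·0 + 4·8 = 157 ≡ 3.
  S_1 = Σ v_i α_i r_i = 8·9·3 + 9·5·5 + 8·1·7 + 4·4·0 + 4·6·8 = 689 ≡ 7.
  α_i^2 mod 11 = [4, 3, 1, 5, 3].
  S_2 = Σ v_i α_i^2 r_i = 8·4·3 + 9·3·5 + 8·1·7 + 4·5·0 + 4·3·8 = 383 ≡ 9.
  S = (3, 7, 9) ≠ 0, so r is not a codeword (an error is present).
Step 3: locate the error. For a single error e at position i, S_ℓ = v_i·e·α_i^ℓ, so α_err = S_1/S_0.
  S_0^{−1} = 3^{−1} = 4 (mod 11), so α_err = 7·4 = 28 ≡ 6 = α_5. Error position i = 5.
  Consistency check: S_2/S_1 = 9·8 = 72 ≡ 6 = α_err ✓ (single-error assumption holds).
Step 4: error magnitude e = S_0/v_5 = S_0·∏_{j≠5}(α_5 − α_j) = 3·3 = 9 ≡ 9 (mod 11).
Step 5: correct position 5: c_5 = r_5 − e = 8 − 9 ≡ 10 (mod 11). Hence c = [3, 5, 7, 0, 10].
  Check: interpolating c through the α_i gives m(x) = 2 + 5·x (degree < 2) with m(α_i) = c_i for every i, so c is indeed a codeword.


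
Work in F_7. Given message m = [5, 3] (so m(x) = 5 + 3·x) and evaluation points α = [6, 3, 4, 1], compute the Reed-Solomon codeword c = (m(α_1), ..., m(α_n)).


c = [2, 0, 3, 1]

Message polynomial: m(x) = 5 + 3·x (mod 7).
For each evaluation point α_i, compute m(α_i) mod 7:
  α_1 = 6: Horner steps 3 → 2, so m(6) = 2.
  α_2 = 3: Horner steps 3 → 0, so m(3) = 0.
  α_3 = 4: Horner steps 3 → 3, so m(4) = 3.
  α_4 = 1: Horner steps 3 → 1, so m(1) = 1.
Codeword c = [2, 0, 3, 1] ∈ F_7^4.


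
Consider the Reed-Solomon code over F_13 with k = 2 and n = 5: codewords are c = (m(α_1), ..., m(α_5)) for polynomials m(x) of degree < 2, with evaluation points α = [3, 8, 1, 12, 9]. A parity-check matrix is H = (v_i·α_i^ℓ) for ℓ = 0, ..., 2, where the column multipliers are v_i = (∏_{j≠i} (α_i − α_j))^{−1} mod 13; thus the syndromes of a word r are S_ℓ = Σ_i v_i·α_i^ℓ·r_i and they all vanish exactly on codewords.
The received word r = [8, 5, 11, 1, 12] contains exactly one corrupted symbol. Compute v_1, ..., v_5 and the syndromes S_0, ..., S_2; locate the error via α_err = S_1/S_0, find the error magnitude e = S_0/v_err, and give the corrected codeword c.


S = (5, 1, 8), error at position 2, error magnitude e = 11, c = [8, 7, 11, 1, 12].

Step 1: column multipliers v_i = (∏_{j≠i}(α_i − α_j))^{−1} mod 13.
  i = 1 (α = 3): (3−8)(3−1)(3−12)(3−9) = (−5)·2·(−9)·(−6) = −540 ≡ 6, so v_1 = 6^{−1} = 11 (mod 13).
  i = 2 (α = 8): (8−3)(8−1)(8−12)(8−9) = 5·7·(−4)·(−1) = 140 ≡ 10, so v_2 = 10^{−1} = 4 (mod 13).
  i = 3 (α = 1): (1−3)(1−8)(1−12)(1−9) = (−2)·(−7)·(−11)·(−8) = 1232 ≡ 10, so v_3 = 10^{−1} = 4 (mod 13).
  i = 4 (α = 12): (12−3)(12−8)(12−1)(12−9) = 9·4·11·3 = 1188 ≡ 5, so v_4 = 5^{−1} = 8 (mod 13).
  i = 5 (α = 9): (9−3)(9−8)(9−1)(9−12) = 6·1·8·(−3) = −144 ≡ 12, so v_5 = 12^{−1} = 12 (mod 13).
  v = [11, 4, 4, 8, 12].
Step 2: syndromes of r = [8, 5, 11, 1, 12] (all sums mod 13).
  S_0 = Σ v_i r_i = 11·8 + 4·5 + 4·11 + 8·1 + 12·12 = 304 ≡ 5.
  S_1 = Σ v_i α_i r_i = 11·3·8 + 4·8·5 + 4·1·11 + 8·12·1 + 12·9·12 = 1860 ≡ 1.
  α_i^2 mod 13 = [9, 12, 1, 1, 3].
  S_2 = Σ v_i α_i^2 r_i = 11·9·8 + 4·12·5 + 4·1·11 + 8·1·1 + 12·3·12 = 1516 ≡ 8.
  S = (5, 1, 8) ≠ 0, so r is not a codeword (an error is present).
Step 3: locate the error. For a single error e at position i, S_ℓ = v_i·e·α_i^ℓ, so α_err = S_1/S_0.
  S_0^{−1} = 5^{−1} = 8 (mod 13), so α_err = 1·8 = 8 ≡ 8 = α_2. Error position i = 2.
  Consistency check: S_2/S_1 = 8·1 = 8 ≡ 8 = α_err ✓ (single-error assumption holds).
Step 4: error magnitude e = S_0/v_2 = S_0·∏_{j≠2}(α_2 − α_j) = 5·10 = 50 ≡ 11 (mod 13).
Step 5: correct position 2: c_2 = r_2 − e = 5 − 11 ≡ 7 (mod 13). Hence c = [8, 7, 11, 1, 12].
  Check: interpolating c through the α_i gives m(x) = 6 + 5·x (degree < 2) with m(α_i) = c_i for every i, so c is indeed a codeword.


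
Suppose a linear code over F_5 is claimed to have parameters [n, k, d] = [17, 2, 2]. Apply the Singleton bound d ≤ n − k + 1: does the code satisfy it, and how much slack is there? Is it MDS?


Singleton RHS = n − k + 1 = 16, slack = 14, bound satisfied, not MDS.

Singleton bound: d ≤ n − k + 1.
Here n = 17, k = 2, so n − k + 1 = 16.
Given d = 2, check d ≤ 16: YES.
Slack = (n − k + 1) − d = 14.
The code is NOT MDS (slack = 14 > 0).
Description: the claimed parameters are [17, 2, 2]_5; such a code would be non-MDS.


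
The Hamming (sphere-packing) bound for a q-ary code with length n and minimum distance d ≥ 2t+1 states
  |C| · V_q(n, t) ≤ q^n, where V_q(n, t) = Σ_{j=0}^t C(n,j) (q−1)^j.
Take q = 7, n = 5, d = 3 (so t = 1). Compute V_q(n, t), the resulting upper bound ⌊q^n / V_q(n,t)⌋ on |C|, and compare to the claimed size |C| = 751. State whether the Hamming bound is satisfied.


V_q(n, t) = 31, q^n = 16807, Hamming bound = 542, |C| = 751 > bound (violated).

Step 1: Compute V_q(n, t) = Σ_{j=0}^1 C(n, j) (q−1)^j.
  j = 0: C(5,0)·(6)^0 = 1·1 = 1.
  j = 1: C(5,1)·(6)^1 = 5·6 = 30.
  V_q(n, t) = 1 + 30 = 31.
Step 2: q^n = 7^5 = 16807.
Step 3: Hamming bound ⌊q^n / V_q(n,t)⌋ = ⌊16807/31⌋ = 542.
Step 4: Compare |C| = 751 to 542: violated.
The claimed |C| lies above the Hamming bound, so no 7-ary code of length 5 with d ≥ 3 can have 751 codewords.


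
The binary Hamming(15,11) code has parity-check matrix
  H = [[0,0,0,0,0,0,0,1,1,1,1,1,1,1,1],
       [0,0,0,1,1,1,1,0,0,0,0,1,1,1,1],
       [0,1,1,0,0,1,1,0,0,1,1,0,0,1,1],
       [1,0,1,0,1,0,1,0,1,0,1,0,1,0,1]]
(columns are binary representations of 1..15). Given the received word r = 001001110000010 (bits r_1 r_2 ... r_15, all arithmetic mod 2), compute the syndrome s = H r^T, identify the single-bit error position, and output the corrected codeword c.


s = (0, 1, 0, 0)^T, error position = 4, corrected codeword c = 001101110000010

Compute s = H r^T mod 2 one row at a time:
  s_1 = 1 + 0 + 0 + 0 + 0 + 0 + 1 + 0 = 2 ≡ 0 (mod 2).
  s_2 = 0 + 0 + 1 + 1 + 0 + 0 + 1 + 0 = 3 ≡ 1 (mod 2).
  s_3 = 0 + 1 + 1 + 1 + 0 + 0 + 1 + 0 = 4 ≡ 0 (mod 2).
  s_4 = 0 + 1 + 0 + 1 + 0 + 0 + 0 + 0 = 2 ≡ 0 (mod 2).
s = (0, 1, 0, 0)^T — this equals column 4 of H (binary 0100), so error is at position 4.
Correct: flip bit 4 of r = 001001110000010 to get c = 001101110000010.


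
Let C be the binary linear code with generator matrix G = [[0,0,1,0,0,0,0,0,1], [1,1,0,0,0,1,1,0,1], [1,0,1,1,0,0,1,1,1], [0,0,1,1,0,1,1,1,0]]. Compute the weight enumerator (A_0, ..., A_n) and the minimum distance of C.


Weight distribution: A_0 = 1, A_2 = 2, A_3 = 2, A_4 = 3, A_5 = 6, A_6 = 2. Minimum distance d = 2.

Enumerate all 2^4 = 16 messages m ∈ F_2^4.
For each, compute codeword c = mG in F_2^9, then tally its weight.
  m = 0000 → c = 000000000, weight = 0.
  m = 1000 → c = 001000001, weight = 2.
  m = 0100 → c = 110001101, weight = 5.
  m = 1100 → c = 111001100, weight = 5.
  m = 0010 → c = 101100111, weight = 6.
  m = 1010 → c = 100100110, weight = 4.
  m = 0110 → c = 011101010, weight = 5.
  m = 1110 → c = 010101011, weight = 5.
  m = 0001 → c = 001101110, weight = 5.
  m = 1001 → c = 000101111, weight = 5.
  m = 0101 → c = 111100011, weight = 6.
  m = 1101 → c = 110100010, weight = 4.
  m = 0011 → c = 100001001, weight = 3.
  m = 1011 → c = 101001000, weight = 3.
  m = 0111 → c = 010000100, weight = 2.
  m = 1111 → c = 011000101, weight = 4.
Tally weights:
  weight 0: 1 codewords.
  weight 2: 2 codewords.
  weight 3: 2 codewords.
  weight 4: 3 codewords.
  weight 5: 6 codewords.
  weight 6: 2 codewords.
Minimum distance d = smallest w > 0 with A_w > 0 = 2.
Sanity: Σ A_w = 16 = 2^4 = 16 ✓.


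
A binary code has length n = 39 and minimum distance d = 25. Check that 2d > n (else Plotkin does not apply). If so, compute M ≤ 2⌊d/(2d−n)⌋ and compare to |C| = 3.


Plotkin bound M ≤ 4; given |C| = 3 ≤ bound (satisfied).

Check applicability: 2d = 50, n = 39.
2d − n = 11 > 0, so Plotkin applies.
Compute d/(2d−n) = 25/11 ≈ 2.2727.
⌊d/(2d−n)⌋ = 2.
Plotkin bound: M ≤ 2·2 = 4.
Given |C| = 3, check: satisfied.
This |C| is below the Plotkin bound.


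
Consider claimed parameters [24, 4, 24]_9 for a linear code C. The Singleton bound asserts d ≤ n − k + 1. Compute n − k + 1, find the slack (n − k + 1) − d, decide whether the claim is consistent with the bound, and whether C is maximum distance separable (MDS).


Singleton RHS = n − k + 1 = 21, slack = -3, bound violated (no such code; not MDS).

Singleton bound: d ≤ n − k + 1.
Here n = 24, k = 4, so n − k + 1 = 21.
Given d = 24, check d ≤ 21: NO.
Slack = (n − k + 1) − d = -3.
The slack is negative: d = 24 exceeds n − k + 1 = 21 by 3, so the Singleton bound is violated and no linear [24, 4, 24]_9 code can exist. In particular it is not MDS (MDS requires d = n − k + 1 exactly).
Description: the claimed parameters are [24, 4, 24]_9; such a code would be impossible (violates the Singleton bound).


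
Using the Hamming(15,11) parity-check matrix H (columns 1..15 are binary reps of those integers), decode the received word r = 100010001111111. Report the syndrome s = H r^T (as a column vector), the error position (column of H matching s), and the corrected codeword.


s = (1, 1, 0, 0)^T, error position = 12, corrected codeword c = 100010001110111

Compute s = H r^T mod 2 one row at a time:
  s_1 = 0 + 1 + 1 + 1 + 1 + 1 + 1 + 1 = 7 ≡ 1 (mod 2).
  s_2 = 0 + 1 + 0 + 0 + 1 + 1 + 1 + 1 = 5 ≡ 1 (mod 2).
  s_3 = 0 + 0 + 0 + 0 + 1 + 1 + 1 + 1 = 4 ≡ 0 (mod 2).
  s_4 = 1 + 0 + 1 + 0 + 1 + 1 + 1 + 1 = 6 ≡ 0 (mod 2).
s = (1, 1, 0, 0)^T — this equals column 12 of H (binary 1100), so error is at position 12.
Correct: flip bit 12 of r = 100010001111111 to get c = 100010001110111.


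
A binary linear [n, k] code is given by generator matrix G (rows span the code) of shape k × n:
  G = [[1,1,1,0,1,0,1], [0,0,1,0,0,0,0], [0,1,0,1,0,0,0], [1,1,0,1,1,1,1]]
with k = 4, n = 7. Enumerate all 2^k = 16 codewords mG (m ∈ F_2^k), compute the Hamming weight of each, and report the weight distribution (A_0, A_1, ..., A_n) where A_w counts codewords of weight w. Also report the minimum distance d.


Weight distribution: A_0 = 1, A_1 = 1, A_2 = 3, A_3 = 3, A_4 = 3, A_5 = 3, A_6 = 1, A_7 = 1. Minimum distance d = 1.

Enumerate all 2^4 = 16 messages m ∈ F_2^4.
For each, compute codeword c = mG in F_2^7, then tally its weight.
  m = 0000 → c = 0000000, weight = 0.
  m = 1000 → c = 1110101, weight = 5.
  m = 0100 → c = 0010000, weight = 1.
  m = 1100 → c = 1100101, weight = 4.
  m = 0010 → c = 0101000, weight = 2.
  m = 1010 → c = 1011101, weight = 5.
  m = 0110 → c = 0111000, weight = 3.
  m = 1110 → c = 1001101, weight = 4.
  m = 0001 → c = 1101111, weight = 6.
  m = 1001 → c = 0011010, weight = 3.
  m = 0101 → c = 1111111, weight = 7.
  m = 1101 → c = 0001010, weight = 2.
  m = 0011 → c = 1000111, weight = 4.
  m = 1011 → c = 0110010, weight = 3.
  m = 0111 → c = 1010111, weight = 5.
  m = 1111 → c = 0100010, weight = 2.
Tally weights:
  weight 0: 1 codewords.
  weight 1: 1 codewords.
  weight 2: 3 codewords.
  weight 3: 3 codewords.
  weight 4: 3 codewords.
  weight 5: 3 codewords.
  weight 6: 1 codewords.
  weight 7: 1 codewords.
Minimum distance d = smallest w > 0 with A_w > 0 = 1.
Sanity: Σ A_w = 16 = 2^4 = 16 ✓.


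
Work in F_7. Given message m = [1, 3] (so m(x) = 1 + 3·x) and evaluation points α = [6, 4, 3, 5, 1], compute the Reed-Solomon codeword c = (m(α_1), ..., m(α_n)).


c = [5, 6, 3, 2, 4]

Message polynomial: m(x) = 1 + 3·x (mod 7).
For each evaluation point α_i, compute m(α_i) mod 7:
  α_1 = 6: Horner steps 3 → 5, so m(6) = 5.
  α_2 = 4: Horner steps 3 → 6, so m(4) = 6.
  α_3 = 3: Horner steps 3 → 3, so m(3) = 3.
  α_4 = 5: Horner steps 3 → 2, so m(5) = 2.
  α_5 = 1: Horner steps 3 → 4, so m(1) = 4.
Codeword c = [5, 6, 3, 2, 4] ∈ F_7^5.


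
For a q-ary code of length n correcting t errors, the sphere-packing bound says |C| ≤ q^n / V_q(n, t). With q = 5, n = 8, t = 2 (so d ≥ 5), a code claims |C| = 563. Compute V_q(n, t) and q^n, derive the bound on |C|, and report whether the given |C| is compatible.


V_q(n, t) = 481, q^n = 390625, Hamming bound = 812, |C| = 563 ≤ bound (satisfied).

Step 1: Compute V_q(n, t) = Σ_{j=0}^2 C(n, j) (q−1)^j.
  j = 0: C(8,0)·(4)^0 = 1·1 = 1.
  j = 1: C(8,1)·(4)^1 = 8·4 = 32.
  j = 2: C(8,2)·(4)^2 = 28·16 = 448.
  V_q(n, t) = 1 + 32 + 448 = 481.
Step 2: q^n = 5^8 = 390625.
Step 3: Hamming bound ⌊q^n / V_q(n,t)⌋ = ⌊390625/481⌋ = 812.
Step 4: Compare |C| = 563 to 812: satisfied.
The claimed |C| lies below the Hamming bound.


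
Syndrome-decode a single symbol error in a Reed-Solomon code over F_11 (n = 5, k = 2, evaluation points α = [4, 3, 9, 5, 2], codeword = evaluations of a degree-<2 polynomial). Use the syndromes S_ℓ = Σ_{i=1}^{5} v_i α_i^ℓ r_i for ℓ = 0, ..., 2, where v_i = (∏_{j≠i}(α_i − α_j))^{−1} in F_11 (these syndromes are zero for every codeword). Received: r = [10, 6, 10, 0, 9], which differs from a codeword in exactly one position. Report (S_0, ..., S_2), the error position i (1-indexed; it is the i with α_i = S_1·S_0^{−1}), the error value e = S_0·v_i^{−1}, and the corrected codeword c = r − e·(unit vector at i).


S = (4, 5, 9), error at position 1, error magnitude e = 7, c = [3, 6, 10, 0, 9].

Step 1: column multipliers v_i = (∏_{j≠i}(α_i − α_j))^{−1} mod 11.
  i = 1 (α = 4): (4−3)(4−9)(4−5)(4−2) = 1·(−5)·(−1)·2 = 10 ≡ 10, so v_1 = 10^{−1} = 10 (mod 11).
  i = 2 (α = 3): (3−4)(3−9)(3−5)(3−2) = (−1)·(−6)·(−2)·1 = −12 ≡ 10, so v_2 = 10^{−1} = 10 (mod 11).
  i = 3 (α = 9): (9−4)(9−3)(9−5)(9−2) = 5·6·4·7 = 840 ≡ 4, so v_3 = 4^{−1} = 3 (mod 11).
  i = 4 (α = 5): (5−4)(5−3)(5−9)(5−2) = 1·2·(−4)·3 = −24 ≡ 9, so v_4 = 9^{−1} = 5 (mod 11).
  i = 5 (α = 2): (2−4)(2−3)(2−9)(2−5) = (−2)·(−1)·(−7)·(−3) = 42 ≡ 9, so v_5 = 9^{−1} = 5 (mod 11).
  v = [10, 10, 3, 5, 5].
Step 2: syndromes of r = [10, 6, 10, 0, 9] (all sums mod 11).
  S_0 = Σ v_i r_i = 10·10 + 10·6 + 3·10 + 5·0 + 5·9 = 235 ≡ 4.
  S_1 = Σ v_i α_i r_i = 10·4·10 + 10·3·6 + 3·9·10 + 5·5·0 + 5·2·9 = 940 ≡ 5.
  α_i^2 mod 11 = [5, 9, 4, 3, 4].
  S_2 = Σ v_i α_i^2 r_i = 10·5·10 + 10·9·6 + 3·4·10 + 5·3·0 + 5·4·9 = 1340 ≡ 9.
  S = (4, 5, 9) ≠ 0, so r is not a codeword (an error is present).
Step 3: locate the error. For a single error e at position i, S_ℓ = v_i·e·α_i^ℓ, so α_err = S_1/S_0.
  S_0^{−1} = 4^{−1} = 3 (mod 11), so α_err = 5·3 = 15 ≡ 4 = α_1. Error position i = 1.
  Consistency check: S_2/S_1 = 9·9 = 81 ≡ 4 = α_err ✓ (single-error assumption holds).
Step 4: error magnitude e = S_0/v_1 = S_0·∏_{j≠1}(α_1 − α_j) = 4·10 = 40 ≡ 7 (mod 11).
Step 5: correct position 1: c_1 = r_1 − e = 10 − 7 ≡ 3 (mod 11). Hence c = [3, 6, 10, 0, 9].
  Check: interpolating c through the α_i gives m(x) = 4 + 8·x (degree < 2) with m(α_i) = c_i for every i, so c is indeed a codeword.


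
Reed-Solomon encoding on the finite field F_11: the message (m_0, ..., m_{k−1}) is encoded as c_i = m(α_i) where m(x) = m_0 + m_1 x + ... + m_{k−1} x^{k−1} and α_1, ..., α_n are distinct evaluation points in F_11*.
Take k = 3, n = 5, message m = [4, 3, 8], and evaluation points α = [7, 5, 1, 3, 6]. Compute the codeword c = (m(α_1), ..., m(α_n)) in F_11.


c = [10, 10, 4, 8, 2]

Message polynomial: m(x) = 4 + 3·x + 8·x^2 (mod 11).
For each evaluation point α_i, compute m(α_i) mod 11:
  α_1 = 7: Horner steps 8 → 4 → 10, so m(7) = 10.
  α_2 = 5: Horner steps 8 → 10 → 10, so m(5) = 10.
  α_3 = 1: Horner steps 8 → 0 → 4, so m(1) = 4.
  α_4 = 3: Horner steps 8 → 5 → 8, so m(3) = 8.
  α_5 = 6: Horner steps 8 → 7 → 2, so m(6) = 2.
Codeword c = [10, 10, 4, 8, 2] ∈ F_11^5.


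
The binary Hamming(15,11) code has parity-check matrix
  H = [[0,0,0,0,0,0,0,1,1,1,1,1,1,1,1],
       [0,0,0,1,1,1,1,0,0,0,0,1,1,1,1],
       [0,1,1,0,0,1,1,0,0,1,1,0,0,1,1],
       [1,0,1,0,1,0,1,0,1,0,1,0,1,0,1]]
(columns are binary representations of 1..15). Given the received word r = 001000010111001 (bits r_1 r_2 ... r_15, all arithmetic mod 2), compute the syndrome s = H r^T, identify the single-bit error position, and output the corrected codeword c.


s = (1, 0, 0, 1)^T, error position = 9, corrected codeword c = 001000011111001

Compute s = H r^T mod 2 one row at a time:
  s_1 = 1 + 0 + 1 + 1 + 1 + 0 + 0 + 1 = 5 ≡ 1 (mod 2).
  s_2 = 0 + 0 + 0 + 0 + 1 + 0 + 0 + 1 = 2 ≡ 0 (mod 2).
  s_3 = 0 + 1 + 0 + 0 + 1 + 1 + 0 + 1 = 4 ≡ 0 (mod 2).
  s_4 = 0 + 1 + 0 + 0 + 0 + 1 + 0 + 1 = 3 ≡ 1 (mod 2).
s = (1, 0, 0, 1)^T — this equals column 9 of H (binary 1001), so error is at position 9.
Correct: flip bit 9 of r = 001000010111001 to get c = 001000011111001.


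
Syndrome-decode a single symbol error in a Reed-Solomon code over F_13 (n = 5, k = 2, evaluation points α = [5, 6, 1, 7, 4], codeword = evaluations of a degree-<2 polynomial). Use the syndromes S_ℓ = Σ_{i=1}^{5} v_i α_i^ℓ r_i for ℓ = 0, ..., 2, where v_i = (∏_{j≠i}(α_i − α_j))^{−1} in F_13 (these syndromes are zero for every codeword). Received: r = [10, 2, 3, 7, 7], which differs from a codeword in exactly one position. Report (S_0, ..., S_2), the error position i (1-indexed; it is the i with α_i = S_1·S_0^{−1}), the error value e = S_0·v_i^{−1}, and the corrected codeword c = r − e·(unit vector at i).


S = (10, 1, 4), error at position 5, error magnitude e = 2, c = [10, 2, 3, 7, 5].

Step 1: column multipliers v_i = (∏_{j≠i}(α_i − α_j))^{−1} mod 13.
  i = 1 (α = 5): (5−6)(5−1)(5−7)(5−4) = (−1)·4·(−2)·1 = 8 ≡ 8, so v_1 = 8^{−1} = 5 (mod 13).
  i = 2 (α = 6): (6−5)(6−1)(6−7)(6−4) = 1·5·(−1)·2 = −10 ≡ 3, so v_2 = 3^{−1} = 9 (mod 13).
  i = 3 (α = 1): (1−5)(1−6)(1−7)(1−4) = (−4)·(−5)·(−6)·(−3) = 360 ≡ 9, so v_3 = 9^{−1} = 3 (mod 13).
  i = 4 (α = 7): (7−5)(7−6)(7−1)(7−4) = 2·1·6·3 = 36 ≡ 10, so v_4 = 10^{−1} = 4 (mod 13).
  i = 5 (α = 4): (4−5)(4−6)(4−1)(4−7) = (−1)·(−2)·3·(−3) = −18 ≡ 8, so v_5 = 8^{−1} = 5 (mod 13).
  v = [5, 9, 3, 4, 5].
Step 2: syndromes of r = [10, 2, 3, 7, 7] (all sums mod 13).
  S_0 = Σ v_i r_i = 5·10 + 9·2 + 3·3 + 4·7 + 5·7 = 140 ≡ 10.
  S_1 = Σ v_i α_i r_i = 5·5·10 + 9·6·2 + 3·1·3 + 4·7·7 + 5·4·7 = 703 ≡ 1.
  α_i^2 mod 13 = [12, 10, 1, 10, 3].
  S_2 = Σ v_i α_i^2 r_i = 5·12·10 + 9·10·2 + 3·1·3 + 4·10·7 + 5·3·7 = 1174 ≡ 4.
  S = (10, 1, 4) ≠ 0, so r is not a codeword (an error is present).
Step 3: locate the error. For a single error e at position i, S_ℓ = v_i·e·α_i^ℓ, so α_err = S_1/S_0.
  S_0^{−1} = 10^{−1} = 4 (mod 13), so α_err = 1·4 = 4 ≡ 4 = α_5. Error position i = 5.
  Consistency check: S_2/S_1 = 4·1 = 4 ≡ 4 = α_err ✓ (single-error assumption holds).
Step 4: error magnitude e = S_0/v_5 = S_0·∏_{j≠5}(α_5 − α_j) = 10·8 = 80 ≡ 2 (mod 13).
Step 5: correct position 5: c_5 = r_5 − e = 7 − 2 ≡ 5 (mod 13). Hence c = [10, 2, 3, 7, 5].
  Check: interpolating c through the α_i gives m(x) = 11 + 5·x (degree < 2) with m(α_i) = c_i for every i, so c is indeed a codeword.


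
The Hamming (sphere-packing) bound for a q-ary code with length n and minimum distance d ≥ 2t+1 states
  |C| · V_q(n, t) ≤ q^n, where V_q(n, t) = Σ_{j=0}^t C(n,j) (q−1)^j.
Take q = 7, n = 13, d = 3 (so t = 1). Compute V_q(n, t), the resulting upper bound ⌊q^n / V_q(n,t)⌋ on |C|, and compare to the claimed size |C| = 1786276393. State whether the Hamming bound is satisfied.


V_q(n, t) = 79, q^n = 96889010407, Hamming bound = 1226443169, |C| = 1786276393 > bound (violated).

Step 1: Compute V_q(n, t) = Σ_{j=0}^1 C(n, j) (q−1)^j.
  j = 0: C(13,0)·(6)^0 = 1·1 = 1.
  j = 1: C(13,1)·(6)^1 = 13·6 = 78.
  V_q(n, t) = 1 + 78 = 79.
Step 2: q^n = 7^13 = 96889010407.
Step 3: Hamming bound ⌊q^n / V_q(n,t)⌋ = ⌊96889010407/79⌋ = 1226443169.
Step 4: Compare |C| = 1786276393 to 1226443169: violated.
The claimed |C| lies above the Hamming bound, so no 7-ary code of length 13 with d ≥ 3 can have 1786276393 codewords.


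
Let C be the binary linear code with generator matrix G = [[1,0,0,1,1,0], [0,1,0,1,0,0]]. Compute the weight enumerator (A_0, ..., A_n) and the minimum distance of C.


Weight distribution: A_0 = 1, A_2 = 1, A_3 = 2. Minimum distance d = 2.

Enumerate all 2^2 = 4 messages m ∈ F_2^2.
For each, compute codeword c = mG in F_2^6, then tally its weight.
  m = 00 → c = 000000, weight = 0.
  m = 10 → c = 100110, weight = 3.
  m = 01 → c = 010100, weight = 2.
  m = 11 → c = 110010, weight = 3.
Tally weights:
  weight 0: 1 codewords.
  weight 2: 1 codewords.
  weight 3: 2 codewords.
Minimum distance d = smallest w > 0 with A_w > 0 = 2.
Sanity: Σ A_w = 4 = 2^2 = 4 ✓.


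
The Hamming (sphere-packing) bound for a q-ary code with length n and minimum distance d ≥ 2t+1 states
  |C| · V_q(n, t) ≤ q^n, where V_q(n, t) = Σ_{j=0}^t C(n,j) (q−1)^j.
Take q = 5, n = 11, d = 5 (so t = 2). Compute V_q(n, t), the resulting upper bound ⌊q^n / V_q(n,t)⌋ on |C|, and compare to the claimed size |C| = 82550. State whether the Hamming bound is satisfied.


V_q(n, t) = 925, q^n = 48828125, Hamming bound = 52787, |C| = 82550 > bound (violated).

Step 1: Compute V_q(n, t) = Σ_{j=0}^2 C(n, j) (q−1)^j.
  j = 0: C(11,0)·(4)^0 = 1·1 = 1.
  j = 1: C(11,1)·(4)^1 = 11·4 = 44.
  j = 2: C(11,2)·(4)^2 = 55·16 = 880.
  V_q(n, t) = 1 + 44 + 880 = 925.
Step 2: q^n = 5^11 = 48828125.
Step 3: Hamming bound ⌊q^n / V_q(n,t)⌋ = ⌊48828125/925⌋ = 52787.
Step 4: Compare |C| = 82550 to 52787: violated.
The claimed |C| lies above the Hamming bound, so no 5-ary code of length 11 with d ≥ 5 can have 82550 codewords.


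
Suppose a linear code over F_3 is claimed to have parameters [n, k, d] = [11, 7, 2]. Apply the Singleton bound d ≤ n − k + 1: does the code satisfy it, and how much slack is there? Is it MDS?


Singleton RHS = n − k + 1 = 5, slack = 3, bound satisfied, not MDS.

Singleton bound: d ≤ n − k + 1.
Here n = 11, k = 7, so n − k + 1 = 5.
Given d = 2, check d ≤ 5: YES.
Slack = (n − k + 1) − d = 3.
The code is NOT MDS (slack = 3 > 0).
Description: the claimed parameters are [11, 7, 2]_3; such a code would be non-MDS.


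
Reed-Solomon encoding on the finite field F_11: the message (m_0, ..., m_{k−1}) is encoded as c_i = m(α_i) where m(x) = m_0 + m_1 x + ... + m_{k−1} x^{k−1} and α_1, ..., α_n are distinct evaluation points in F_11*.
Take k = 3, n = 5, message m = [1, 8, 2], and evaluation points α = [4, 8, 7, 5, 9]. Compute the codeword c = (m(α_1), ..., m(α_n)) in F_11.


c = [10, 6, 1, 3, 4]

Message polynomial: m(x) = 1 + 8·x + 2·x^2 (mod 11).
For each evaluation point α_i, compute m(α_i) mod 11:
  α_1 = 4: Horner steps 2 → 5 → 10, so m(4) = 10.
  α_2 = 8: Horner steps 2 → 2 → 6, so m(8) = 6.
  α_3 = 7: Horner steps 2 → 0 → 1, so m(7) = 1.
  α_4 = 5: Horner steps 2 → 7 → 3, so m(5) = 3.
  α_5 = 9: Horner steps 2 → 4 → 4, so m(9) = 4.
Codeword c = [10, 6, 1, 3, 4] ∈ F_11^5.


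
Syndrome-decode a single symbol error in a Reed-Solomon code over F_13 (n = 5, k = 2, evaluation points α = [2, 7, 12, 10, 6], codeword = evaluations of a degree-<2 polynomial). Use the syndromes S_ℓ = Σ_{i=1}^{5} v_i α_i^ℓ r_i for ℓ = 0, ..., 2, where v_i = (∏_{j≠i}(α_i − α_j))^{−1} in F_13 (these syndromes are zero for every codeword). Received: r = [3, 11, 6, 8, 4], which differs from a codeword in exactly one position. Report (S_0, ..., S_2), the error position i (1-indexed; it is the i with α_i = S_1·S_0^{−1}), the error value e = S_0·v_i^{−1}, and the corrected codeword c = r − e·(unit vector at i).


S = (12, 7, 3), error at position 5, error magnitude e = 5, c = [3, 11, 6, 8, 12].

Step 1: column multipliers v_i = (∏_{j≠i}(α_i − α_j))^{−1} mod 13.
  i = 1 (α = 2): (2−7)(2−12)(2−10)(2−6) = (−5)·(−10)·(−8)·(−4) = 1600 ≡ 1, so v_1 = 1^{−1} = 1 (mod 13).
  i = 2 (α = 7): (7−2)(7−12)(7−10)(7−6) = 5·(−5)·(−3)·1 = 75 ≡ 10, so v_2 = 10^{−1} = 4 (mod 13).
  i = 3 (α = 12): (12−2)(12−7)(12−10)(12−6) = 10·5·2·6 = 600 ≡ 2, so v_3 = 2^{−1} = 7 (mod 13).
  i = 4 (α = 10): (10−2)(10−7)(10−12)(10−6) = 8·3·(−2)·4 = −192 ≡ 3, so v_4 = 3^{−1} = 9 (mod 13).
  i = 5 (α = 6): (6−2)(6−7)(6−12)(6−10) = 4·(−1)·(−6)·(−4) = −96 ≡ 8, so v_5 = 8^{−1} = 5 (mod 13).
  v = [1, 4, 7, 9, 5].
Step 2: syndromes of r = [3, 11, 6, 8, 4] (all sums mod 13).
  S_0 = Σ v_i r_i = 1·3 + 4·11 + 7·6 + 9·8 + 5·4 = 181 ≡ 12.
  S_1 = Σ v_i α_i r_i = 1·2·3 + 4·7·11 + 7·12·6 + 9·10·8 + 5·6·4 = 1658 ≡ 7.
  α_i^2 mod 13 = [4, 10, 1, 9, 10].
  S_2 = Σ v_i α_i^2 r_i = 1·4·3 + 4·10·11 + 7·1·6 + 9·9·8 + 5·10·4 = 1342 ≡ 3.
  S = (12, 7, 3) ≠ 0, so r is not a codeword (an error is present).
Step 3: locate the error. For a single error e at position i, S_ℓ = v_i·e·α_i^ℓ, so α_err = S_1/S_0.
  S_0^{−1} = 12^{−1} = 12 (mod 13), so α_err = 7·12 = 84 ≡ 6 = α_5. Error position i = 5.
  Consistency check: S_2/S_1 = 3·2 = 6 ≡ 6 = α_err ✓ (single-error assumption holds).
Step 4: error magnitude e = S_0/v_5 = S_0·∏_{j≠5}(α_5 − α_j) = 12·8 = 96 ≡ 5 (mod 13).
Step 5: correct position 5: c_5 = r_5 − e = 4 − 5 ≡ 12 (mod 13). Hence c = [3, 11, 6, 8, 12].
  Check: interpolating c through the α_i gives m(x) = 5 + 12·x (degree < 2) with m(α_i) = c_i for every i, so c is indeed a codeword.


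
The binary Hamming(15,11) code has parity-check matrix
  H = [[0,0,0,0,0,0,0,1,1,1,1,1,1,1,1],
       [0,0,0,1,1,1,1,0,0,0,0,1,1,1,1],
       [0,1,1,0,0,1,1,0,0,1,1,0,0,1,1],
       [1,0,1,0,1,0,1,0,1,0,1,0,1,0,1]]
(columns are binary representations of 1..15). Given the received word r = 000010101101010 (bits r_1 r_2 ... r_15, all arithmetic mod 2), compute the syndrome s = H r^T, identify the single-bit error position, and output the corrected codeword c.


s = (0, 0, 1, 1)^T, error position = 3, corrected codeword c = 001010101101010

Compute s = H r^T mod 2 one row at a time:
  s_1 = 0 + 1 + 1 + 0 + 1 + 0 + 1 + 0 = 4 ≡ 0 (mod 2).
  s_2 = 0 + 1 + 0 + 1 + 1 + 0 + 1 + 0 = 4 ≡ 0 (mod 2).
  s_3 = 0 + 0 + 0 + 1 + 1 + 0 + 1 + 0 = 3 ≡ 1 (mod 2).
  s_4 = 0 + 0 + 1 + 1 + 1 + 0 + 0 + 0 = 3 ≡ 1 (mod 2).
s = (0, 0, 1, 1)^T — this equals column 3 of H (binary 0011), so error is at position 3.
Correct: flip bit 3 of r = 000010101101010 to get c = 001010101101010.
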